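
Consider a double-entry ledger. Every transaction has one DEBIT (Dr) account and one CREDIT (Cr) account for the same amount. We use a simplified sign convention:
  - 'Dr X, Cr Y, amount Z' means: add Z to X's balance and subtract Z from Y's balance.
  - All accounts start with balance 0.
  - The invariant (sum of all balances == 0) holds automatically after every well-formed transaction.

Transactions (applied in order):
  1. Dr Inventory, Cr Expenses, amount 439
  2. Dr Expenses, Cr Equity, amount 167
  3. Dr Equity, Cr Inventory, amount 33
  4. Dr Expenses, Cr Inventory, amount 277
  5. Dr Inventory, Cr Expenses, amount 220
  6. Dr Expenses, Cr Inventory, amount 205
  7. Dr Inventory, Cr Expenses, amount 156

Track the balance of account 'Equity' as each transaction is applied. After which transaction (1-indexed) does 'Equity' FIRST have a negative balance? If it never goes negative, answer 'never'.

Answer: 2

Derivation:
After txn 1: Equity=0
After txn 2: Equity=-167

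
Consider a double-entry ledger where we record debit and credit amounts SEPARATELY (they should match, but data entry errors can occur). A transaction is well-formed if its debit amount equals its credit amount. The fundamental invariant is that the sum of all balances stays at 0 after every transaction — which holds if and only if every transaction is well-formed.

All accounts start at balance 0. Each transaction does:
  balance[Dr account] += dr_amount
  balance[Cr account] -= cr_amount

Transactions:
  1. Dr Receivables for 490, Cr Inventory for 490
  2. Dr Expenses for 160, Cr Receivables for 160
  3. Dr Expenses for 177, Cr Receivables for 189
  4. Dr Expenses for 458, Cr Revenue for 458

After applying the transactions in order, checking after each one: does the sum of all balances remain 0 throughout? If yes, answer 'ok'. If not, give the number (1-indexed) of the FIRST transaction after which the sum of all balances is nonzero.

Answer: 3

Derivation:
After txn 1: dr=490 cr=490 sum_balances=0
After txn 2: dr=160 cr=160 sum_balances=0
After txn 3: dr=177 cr=189 sum_balances=-12
After txn 4: dr=458 cr=458 sum_balances=-12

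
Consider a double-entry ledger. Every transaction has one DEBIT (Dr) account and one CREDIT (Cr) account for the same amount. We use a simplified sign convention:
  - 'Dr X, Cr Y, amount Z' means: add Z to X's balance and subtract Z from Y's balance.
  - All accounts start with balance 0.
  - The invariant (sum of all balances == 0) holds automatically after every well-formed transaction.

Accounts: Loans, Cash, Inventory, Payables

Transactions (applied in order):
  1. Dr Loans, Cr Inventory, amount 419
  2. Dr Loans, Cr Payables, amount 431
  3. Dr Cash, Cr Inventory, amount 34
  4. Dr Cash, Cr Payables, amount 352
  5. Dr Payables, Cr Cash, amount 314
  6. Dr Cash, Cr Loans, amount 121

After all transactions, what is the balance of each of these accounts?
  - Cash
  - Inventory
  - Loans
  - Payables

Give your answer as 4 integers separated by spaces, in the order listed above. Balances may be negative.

After txn 1 (Dr Loans, Cr Inventory, amount 419): Inventory=-419 Loans=419
After txn 2 (Dr Loans, Cr Payables, amount 431): Inventory=-419 Loans=850 Payables=-431
After txn 3 (Dr Cash, Cr Inventory, amount 34): Cash=34 Inventory=-453 Loans=850 Payables=-431
After txn 4 (Dr Cash, Cr Payables, amount 352): Cash=386 Inventory=-453 Loans=850 Payables=-783
After txn 5 (Dr Payables, Cr Cash, amount 314): Cash=72 Inventory=-453 Loans=850 Payables=-469
After txn 6 (Dr Cash, Cr Loans, amount 121): Cash=193 Inventory=-453 Loans=729 Payables=-469

Answer: 193 -453 729 -469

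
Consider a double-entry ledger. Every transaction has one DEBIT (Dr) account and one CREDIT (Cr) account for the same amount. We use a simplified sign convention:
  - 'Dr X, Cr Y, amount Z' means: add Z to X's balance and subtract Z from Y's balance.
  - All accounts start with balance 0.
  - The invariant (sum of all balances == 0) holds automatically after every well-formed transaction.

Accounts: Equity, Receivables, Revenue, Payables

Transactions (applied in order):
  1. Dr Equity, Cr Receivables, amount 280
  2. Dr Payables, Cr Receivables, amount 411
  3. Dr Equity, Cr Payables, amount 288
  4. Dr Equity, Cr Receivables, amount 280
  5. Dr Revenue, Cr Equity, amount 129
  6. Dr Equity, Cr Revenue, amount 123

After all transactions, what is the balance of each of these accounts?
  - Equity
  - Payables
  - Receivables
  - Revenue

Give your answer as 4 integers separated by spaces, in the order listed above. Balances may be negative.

Answer: 842 123 -971 6

Derivation:
After txn 1 (Dr Equity, Cr Receivables, amount 280): Equity=280 Receivables=-280
After txn 2 (Dr Payables, Cr Receivables, amount 411): Equity=280 Payables=411 Receivables=-691
After txn 3 (Dr Equity, Cr Payables, amount 288): Equity=568 Payables=123 Receivables=-691
After txn 4 (Dr Equity, Cr Receivables, amount 280): Equity=848 Payables=123 Receivables=-971
After txn 5 (Dr Revenue, Cr Equity, amount 129): Equity=719 Payables=123 Receivables=-971 Revenue=129
After txn 6 (Dr Equity, Cr Revenue, amount 123): Equity=842 Payables=123 Receivables=-971 Revenue=6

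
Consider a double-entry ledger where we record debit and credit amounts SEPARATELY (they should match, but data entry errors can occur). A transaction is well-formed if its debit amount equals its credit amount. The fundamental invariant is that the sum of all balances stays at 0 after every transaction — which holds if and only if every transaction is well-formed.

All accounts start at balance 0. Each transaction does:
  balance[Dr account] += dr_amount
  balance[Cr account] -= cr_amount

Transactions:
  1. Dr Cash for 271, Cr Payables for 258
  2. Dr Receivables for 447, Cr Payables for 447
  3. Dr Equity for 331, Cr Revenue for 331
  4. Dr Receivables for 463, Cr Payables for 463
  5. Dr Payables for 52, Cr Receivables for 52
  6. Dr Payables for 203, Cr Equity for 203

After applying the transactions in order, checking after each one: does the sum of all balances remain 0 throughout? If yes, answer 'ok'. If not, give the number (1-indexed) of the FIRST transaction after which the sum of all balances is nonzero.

After txn 1: dr=271 cr=258 sum_balances=13
After txn 2: dr=447 cr=447 sum_balances=13
After txn 3: dr=331 cr=331 sum_balances=13
After txn 4: dr=463 cr=463 sum_balances=13
After txn 5: dr=52 cr=52 sum_balances=13
After txn 6: dr=203 cr=203 sum_balances=13

Answer: 1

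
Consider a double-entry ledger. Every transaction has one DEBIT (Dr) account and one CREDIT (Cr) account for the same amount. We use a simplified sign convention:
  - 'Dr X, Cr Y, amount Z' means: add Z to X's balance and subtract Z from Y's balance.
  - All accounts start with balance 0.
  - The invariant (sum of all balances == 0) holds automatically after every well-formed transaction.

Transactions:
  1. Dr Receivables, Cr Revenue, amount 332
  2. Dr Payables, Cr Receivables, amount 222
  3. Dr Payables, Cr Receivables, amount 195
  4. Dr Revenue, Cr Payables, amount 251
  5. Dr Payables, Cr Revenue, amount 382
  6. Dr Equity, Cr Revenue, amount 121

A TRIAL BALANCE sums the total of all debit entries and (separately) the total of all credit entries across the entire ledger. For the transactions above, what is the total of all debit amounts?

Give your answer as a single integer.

Txn 1: debit+=332
Txn 2: debit+=222
Txn 3: debit+=195
Txn 4: debit+=251
Txn 5: debit+=382
Txn 6: debit+=121
Total debits = 1503

Answer: 1503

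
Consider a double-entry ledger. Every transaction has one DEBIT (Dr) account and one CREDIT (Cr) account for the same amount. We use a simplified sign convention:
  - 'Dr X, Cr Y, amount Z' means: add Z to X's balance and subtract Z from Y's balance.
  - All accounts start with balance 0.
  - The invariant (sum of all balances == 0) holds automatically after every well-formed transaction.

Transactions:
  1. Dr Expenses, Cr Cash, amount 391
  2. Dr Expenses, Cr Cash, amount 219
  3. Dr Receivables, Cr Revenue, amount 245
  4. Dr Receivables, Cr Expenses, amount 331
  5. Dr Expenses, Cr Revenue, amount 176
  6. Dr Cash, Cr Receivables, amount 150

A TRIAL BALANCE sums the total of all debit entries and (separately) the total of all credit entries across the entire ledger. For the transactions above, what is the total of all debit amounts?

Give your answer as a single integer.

Answer: 1512

Derivation:
Txn 1: debit+=391
Txn 2: debit+=219
Txn 3: debit+=245
Txn 4: debit+=331
Txn 5: debit+=176
Txn 6: debit+=150
Total debits = 1512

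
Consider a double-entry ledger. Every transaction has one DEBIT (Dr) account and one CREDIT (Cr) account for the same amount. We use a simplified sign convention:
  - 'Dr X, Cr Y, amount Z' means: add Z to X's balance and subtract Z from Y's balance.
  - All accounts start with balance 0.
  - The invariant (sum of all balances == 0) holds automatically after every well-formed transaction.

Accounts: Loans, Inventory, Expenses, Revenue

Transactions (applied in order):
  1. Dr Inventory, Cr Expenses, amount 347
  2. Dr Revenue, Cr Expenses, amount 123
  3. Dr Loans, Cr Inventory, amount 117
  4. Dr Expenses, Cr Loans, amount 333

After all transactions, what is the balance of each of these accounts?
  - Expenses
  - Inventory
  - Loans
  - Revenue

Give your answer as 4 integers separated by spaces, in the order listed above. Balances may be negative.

Answer: -137 230 -216 123

Derivation:
After txn 1 (Dr Inventory, Cr Expenses, amount 347): Expenses=-347 Inventory=347
After txn 2 (Dr Revenue, Cr Expenses, amount 123): Expenses=-470 Inventory=347 Revenue=123
After txn 3 (Dr Loans, Cr Inventory, amount 117): Expenses=-470 Inventory=230 Loans=117 Revenue=123
After txn 4 (Dr Expenses, Cr Loans, amount 333): Expenses=-137 Inventory=230 Loans=-216 Revenue=123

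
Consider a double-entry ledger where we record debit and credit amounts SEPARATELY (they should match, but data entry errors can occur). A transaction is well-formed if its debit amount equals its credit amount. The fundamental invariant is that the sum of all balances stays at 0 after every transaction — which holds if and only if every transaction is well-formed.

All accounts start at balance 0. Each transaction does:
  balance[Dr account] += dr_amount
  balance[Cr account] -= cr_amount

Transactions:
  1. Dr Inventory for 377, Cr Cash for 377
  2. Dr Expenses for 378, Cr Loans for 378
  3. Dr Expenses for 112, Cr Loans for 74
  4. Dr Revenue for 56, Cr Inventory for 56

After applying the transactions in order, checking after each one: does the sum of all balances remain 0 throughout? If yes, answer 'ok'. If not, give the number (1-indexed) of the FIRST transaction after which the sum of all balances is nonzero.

Answer: 3

Derivation:
After txn 1: dr=377 cr=377 sum_balances=0
After txn 2: dr=378 cr=378 sum_balances=0
After txn 3: dr=112 cr=74 sum_balances=38
After txn 4: dr=56 cr=56 sum_balances=38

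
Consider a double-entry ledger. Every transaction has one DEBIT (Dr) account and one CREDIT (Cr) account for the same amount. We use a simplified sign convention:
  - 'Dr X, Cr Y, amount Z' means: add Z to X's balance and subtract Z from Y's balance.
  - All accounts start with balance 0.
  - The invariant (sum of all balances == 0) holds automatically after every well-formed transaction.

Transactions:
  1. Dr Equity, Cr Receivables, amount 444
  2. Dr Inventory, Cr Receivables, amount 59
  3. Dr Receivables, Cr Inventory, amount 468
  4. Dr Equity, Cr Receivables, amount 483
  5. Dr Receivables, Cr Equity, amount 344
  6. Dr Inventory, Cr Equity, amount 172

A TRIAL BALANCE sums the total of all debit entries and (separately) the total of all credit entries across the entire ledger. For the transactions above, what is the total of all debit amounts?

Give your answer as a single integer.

Answer: 1970

Derivation:
Txn 1: debit+=444
Txn 2: debit+=59
Txn 3: debit+=468
Txn 4: debit+=483
Txn 5: debit+=344
Txn 6: debit+=172
Total debits = 1970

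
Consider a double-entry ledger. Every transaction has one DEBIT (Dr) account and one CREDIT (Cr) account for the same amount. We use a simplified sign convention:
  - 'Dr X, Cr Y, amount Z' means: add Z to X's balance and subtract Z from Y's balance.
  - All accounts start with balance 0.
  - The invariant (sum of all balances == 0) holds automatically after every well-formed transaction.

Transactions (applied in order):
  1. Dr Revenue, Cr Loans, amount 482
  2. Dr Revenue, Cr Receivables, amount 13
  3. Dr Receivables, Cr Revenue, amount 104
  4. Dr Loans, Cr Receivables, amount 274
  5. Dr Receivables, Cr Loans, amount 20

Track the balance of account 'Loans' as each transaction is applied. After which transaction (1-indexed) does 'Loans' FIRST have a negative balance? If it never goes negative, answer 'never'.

Answer: 1

Derivation:
After txn 1: Loans=-482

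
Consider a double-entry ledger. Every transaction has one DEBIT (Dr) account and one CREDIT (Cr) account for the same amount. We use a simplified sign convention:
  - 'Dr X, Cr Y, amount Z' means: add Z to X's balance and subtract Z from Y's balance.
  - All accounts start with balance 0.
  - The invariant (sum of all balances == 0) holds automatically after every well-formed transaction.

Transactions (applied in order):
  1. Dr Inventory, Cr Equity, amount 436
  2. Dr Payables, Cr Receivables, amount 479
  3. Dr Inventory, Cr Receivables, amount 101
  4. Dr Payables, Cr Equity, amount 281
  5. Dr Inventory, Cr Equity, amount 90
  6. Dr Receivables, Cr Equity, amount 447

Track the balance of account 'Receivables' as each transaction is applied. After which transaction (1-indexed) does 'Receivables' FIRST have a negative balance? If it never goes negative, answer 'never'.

After txn 1: Receivables=0
After txn 2: Receivables=-479

Answer: 2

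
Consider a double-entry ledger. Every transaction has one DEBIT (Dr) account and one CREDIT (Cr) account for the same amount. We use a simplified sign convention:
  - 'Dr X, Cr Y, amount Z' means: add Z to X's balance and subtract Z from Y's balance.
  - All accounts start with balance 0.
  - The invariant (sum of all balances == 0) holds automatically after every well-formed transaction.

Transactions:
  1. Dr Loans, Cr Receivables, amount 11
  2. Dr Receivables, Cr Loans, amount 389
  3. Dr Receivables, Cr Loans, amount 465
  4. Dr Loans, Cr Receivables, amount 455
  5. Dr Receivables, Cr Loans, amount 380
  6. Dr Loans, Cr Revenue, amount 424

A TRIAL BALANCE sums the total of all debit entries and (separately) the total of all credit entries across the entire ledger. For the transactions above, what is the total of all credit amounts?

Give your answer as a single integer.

Answer: 2124

Derivation:
Txn 1: credit+=11
Txn 2: credit+=389
Txn 3: credit+=465
Txn 4: credit+=455
Txn 5: credit+=380
Txn 6: credit+=424
Total credits = 2124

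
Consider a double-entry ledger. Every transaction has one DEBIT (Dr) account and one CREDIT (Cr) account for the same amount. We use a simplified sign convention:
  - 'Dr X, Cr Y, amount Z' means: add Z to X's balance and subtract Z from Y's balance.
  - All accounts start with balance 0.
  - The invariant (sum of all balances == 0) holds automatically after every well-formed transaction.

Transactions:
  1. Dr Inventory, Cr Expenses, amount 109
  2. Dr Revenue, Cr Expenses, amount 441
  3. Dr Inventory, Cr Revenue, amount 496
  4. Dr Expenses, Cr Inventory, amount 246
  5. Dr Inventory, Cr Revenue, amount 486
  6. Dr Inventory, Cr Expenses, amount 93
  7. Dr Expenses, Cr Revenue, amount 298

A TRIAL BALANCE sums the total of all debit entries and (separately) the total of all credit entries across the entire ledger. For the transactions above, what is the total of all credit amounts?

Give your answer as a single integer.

Answer: 2169

Derivation:
Txn 1: credit+=109
Txn 2: credit+=441
Txn 3: credit+=496
Txn 4: credit+=246
Txn 5: credit+=486
Txn 6: credit+=93
Txn 7: credit+=298
Total credits = 2169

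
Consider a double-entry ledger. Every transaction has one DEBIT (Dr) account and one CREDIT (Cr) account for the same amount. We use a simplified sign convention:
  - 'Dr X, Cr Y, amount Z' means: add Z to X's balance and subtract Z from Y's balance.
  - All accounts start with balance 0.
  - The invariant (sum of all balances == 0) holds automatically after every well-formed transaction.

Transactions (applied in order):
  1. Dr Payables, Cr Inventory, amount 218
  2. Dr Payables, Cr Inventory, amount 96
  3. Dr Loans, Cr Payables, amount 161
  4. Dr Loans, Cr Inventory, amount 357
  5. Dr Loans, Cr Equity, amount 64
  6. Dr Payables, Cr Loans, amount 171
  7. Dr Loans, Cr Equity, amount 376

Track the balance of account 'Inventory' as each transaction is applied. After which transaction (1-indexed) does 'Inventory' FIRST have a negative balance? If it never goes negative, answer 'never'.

Answer: 1

Derivation:
After txn 1: Inventory=-218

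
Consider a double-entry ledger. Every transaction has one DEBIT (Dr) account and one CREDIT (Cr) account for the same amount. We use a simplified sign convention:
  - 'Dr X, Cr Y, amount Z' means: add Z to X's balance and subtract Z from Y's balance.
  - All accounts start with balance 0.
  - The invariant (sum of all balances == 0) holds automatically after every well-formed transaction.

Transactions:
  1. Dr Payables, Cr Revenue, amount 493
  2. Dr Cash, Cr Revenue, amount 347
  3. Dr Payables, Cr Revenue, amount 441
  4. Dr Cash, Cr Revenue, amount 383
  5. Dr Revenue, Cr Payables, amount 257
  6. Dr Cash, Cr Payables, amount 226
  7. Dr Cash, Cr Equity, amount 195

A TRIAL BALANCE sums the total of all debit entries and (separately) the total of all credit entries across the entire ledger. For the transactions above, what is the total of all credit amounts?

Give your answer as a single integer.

Txn 1: credit+=493
Txn 2: credit+=347
Txn 3: credit+=441
Txn 4: credit+=383
Txn 5: credit+=257
Txn 6: credit+=226
Txn 7: credit+=195
Total credits = 2342

Answer: 2342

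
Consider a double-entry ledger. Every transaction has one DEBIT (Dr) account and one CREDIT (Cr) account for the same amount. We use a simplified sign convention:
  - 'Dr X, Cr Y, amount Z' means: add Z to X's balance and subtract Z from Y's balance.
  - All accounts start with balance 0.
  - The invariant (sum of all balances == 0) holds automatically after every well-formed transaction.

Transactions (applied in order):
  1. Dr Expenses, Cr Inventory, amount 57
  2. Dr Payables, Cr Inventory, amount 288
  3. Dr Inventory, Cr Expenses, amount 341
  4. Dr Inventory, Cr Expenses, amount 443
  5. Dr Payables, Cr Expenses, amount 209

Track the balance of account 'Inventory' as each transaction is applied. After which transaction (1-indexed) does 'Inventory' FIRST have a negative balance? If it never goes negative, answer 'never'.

Answer: 1

Derivation:
After txn 1: Inventory=-57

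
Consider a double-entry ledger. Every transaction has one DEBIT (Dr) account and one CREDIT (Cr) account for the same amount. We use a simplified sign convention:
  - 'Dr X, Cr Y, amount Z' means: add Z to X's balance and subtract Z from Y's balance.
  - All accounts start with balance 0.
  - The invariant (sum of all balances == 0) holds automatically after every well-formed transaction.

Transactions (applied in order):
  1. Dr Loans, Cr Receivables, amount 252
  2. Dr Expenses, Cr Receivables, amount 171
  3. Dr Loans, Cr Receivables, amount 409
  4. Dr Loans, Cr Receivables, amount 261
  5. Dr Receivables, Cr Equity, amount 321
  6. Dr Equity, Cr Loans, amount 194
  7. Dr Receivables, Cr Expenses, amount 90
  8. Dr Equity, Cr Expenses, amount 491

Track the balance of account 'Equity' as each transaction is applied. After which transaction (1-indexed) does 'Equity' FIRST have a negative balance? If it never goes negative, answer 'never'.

After txn 1: Equity=0
After txn 2: Equity=0
After txn 3: Equity=0
After txn 4: Equity=0
After txn 5: Equity=-321

Answer: 5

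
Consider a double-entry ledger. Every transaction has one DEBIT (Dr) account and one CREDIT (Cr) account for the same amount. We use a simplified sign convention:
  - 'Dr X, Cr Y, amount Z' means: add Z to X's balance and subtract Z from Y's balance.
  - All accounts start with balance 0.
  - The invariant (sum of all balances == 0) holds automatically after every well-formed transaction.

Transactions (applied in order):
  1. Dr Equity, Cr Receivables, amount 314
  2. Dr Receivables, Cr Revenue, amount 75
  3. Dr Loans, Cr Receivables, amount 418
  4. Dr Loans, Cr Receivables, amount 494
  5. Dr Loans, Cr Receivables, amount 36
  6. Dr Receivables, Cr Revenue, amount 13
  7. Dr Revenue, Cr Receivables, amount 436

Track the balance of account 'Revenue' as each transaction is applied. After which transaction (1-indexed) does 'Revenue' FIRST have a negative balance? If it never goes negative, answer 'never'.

Answer: 2

Derivation:
After txn 1: Revenue=0
After txn 2: Revenue=-75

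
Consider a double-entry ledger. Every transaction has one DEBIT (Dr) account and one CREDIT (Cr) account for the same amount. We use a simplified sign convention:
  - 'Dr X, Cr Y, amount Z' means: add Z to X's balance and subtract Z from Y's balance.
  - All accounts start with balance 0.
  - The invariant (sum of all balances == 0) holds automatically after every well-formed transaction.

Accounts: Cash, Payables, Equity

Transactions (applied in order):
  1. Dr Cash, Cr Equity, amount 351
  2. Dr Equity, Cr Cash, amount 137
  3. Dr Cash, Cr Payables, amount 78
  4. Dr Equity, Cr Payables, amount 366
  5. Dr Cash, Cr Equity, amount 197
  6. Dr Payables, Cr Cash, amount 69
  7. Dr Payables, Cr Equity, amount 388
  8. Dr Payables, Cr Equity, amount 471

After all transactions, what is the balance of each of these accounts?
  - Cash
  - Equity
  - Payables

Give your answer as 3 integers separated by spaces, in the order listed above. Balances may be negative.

Answer: 420 -904 484

Derivation:
After txn 1 (Dr Cash, Cr Equity, amount 351): Cash=351 Equity=-351
After txn 2 (Dr Equity, Cr Cash, amount 137): Cash=214 Equity=-214
After txn 3 (Dr Cash, Cr Payables, amount 78): Cash=292 Equity=-214 Payables=-78
After txn 4 (Dr Equity, Cr Payables, amount 366): Cash=292 Equity=152 Payables=-444
After txn 5 (Dr Cash, Cr Equity, amount 197): Cash=489 Equity=-45 Payables=-444
After txn 6 (Dr Payables, Cr Cash, amount 69): Cash=420 Equity=-45 Payables=-375
After txn 7 (Dr Payables, Cr Equity, amount 388): Cash=420 Equity=-433 Payables=13
After txn 8 (Dr Payables, Cr Equity, amount 471): Cash=420 Equity=-904 Payables=484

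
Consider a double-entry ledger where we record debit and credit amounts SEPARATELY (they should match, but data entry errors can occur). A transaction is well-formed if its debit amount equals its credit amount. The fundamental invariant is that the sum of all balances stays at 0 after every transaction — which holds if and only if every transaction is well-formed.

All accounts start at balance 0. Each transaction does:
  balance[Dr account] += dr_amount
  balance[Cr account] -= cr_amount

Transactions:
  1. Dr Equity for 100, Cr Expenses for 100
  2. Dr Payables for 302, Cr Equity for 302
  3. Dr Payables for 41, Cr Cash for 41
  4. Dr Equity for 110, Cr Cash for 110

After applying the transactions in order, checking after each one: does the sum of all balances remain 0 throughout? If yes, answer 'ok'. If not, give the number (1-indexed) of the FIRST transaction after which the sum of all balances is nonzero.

After txn 1: dr=100 cr=100 sum_balances=0
After txn 2: dr=302 cr=302 sum_balances=0
After txn 3: dr=41 cr=41 sum_balances=0
After txn 4: dr=110 cr=110 sum_balances=0

Answer: ok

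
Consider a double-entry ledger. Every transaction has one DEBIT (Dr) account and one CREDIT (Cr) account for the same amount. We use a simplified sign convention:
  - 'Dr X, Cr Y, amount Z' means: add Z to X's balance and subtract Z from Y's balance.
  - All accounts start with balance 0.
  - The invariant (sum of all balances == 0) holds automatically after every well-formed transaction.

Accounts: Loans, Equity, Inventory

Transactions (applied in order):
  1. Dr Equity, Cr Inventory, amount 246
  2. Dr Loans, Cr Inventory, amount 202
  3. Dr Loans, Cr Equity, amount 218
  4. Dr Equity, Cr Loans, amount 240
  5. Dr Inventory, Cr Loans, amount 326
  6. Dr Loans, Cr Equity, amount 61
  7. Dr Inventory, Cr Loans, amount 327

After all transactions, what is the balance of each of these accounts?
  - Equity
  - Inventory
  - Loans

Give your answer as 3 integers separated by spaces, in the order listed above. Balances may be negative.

Answer: 207 205 -412

Derivation:
After txn 1 (Dr Equity, Cr Inventory, amount 246): Equity=246 Inventory=-246
After txn 2 (Dr Loans, Cr Inventory, amount 202): Equity=246 Inventory=-448 Loans=202
After txn 3 (Dr Loans, Cr Equity, amount 218): Equity=28 Inventory=-448 Loans=420
After txn 4 (Dr Equity, Cr Loans, amount 240): Equity=268 Inventory=-448 Loans=180
After txn 5 (Dr Inventory, Cr Loans, amount 326): Equity=268 Inventory=-122 Loans=-146
After txn 6 (Dr Loans, Cr Equity, amount 61): Equity=207 Inventory=-122 Loans=-85
After txn 7 (Dr Inventory, Cr Loans, amount 327): Equity=207 Inventory=205 Loans=-412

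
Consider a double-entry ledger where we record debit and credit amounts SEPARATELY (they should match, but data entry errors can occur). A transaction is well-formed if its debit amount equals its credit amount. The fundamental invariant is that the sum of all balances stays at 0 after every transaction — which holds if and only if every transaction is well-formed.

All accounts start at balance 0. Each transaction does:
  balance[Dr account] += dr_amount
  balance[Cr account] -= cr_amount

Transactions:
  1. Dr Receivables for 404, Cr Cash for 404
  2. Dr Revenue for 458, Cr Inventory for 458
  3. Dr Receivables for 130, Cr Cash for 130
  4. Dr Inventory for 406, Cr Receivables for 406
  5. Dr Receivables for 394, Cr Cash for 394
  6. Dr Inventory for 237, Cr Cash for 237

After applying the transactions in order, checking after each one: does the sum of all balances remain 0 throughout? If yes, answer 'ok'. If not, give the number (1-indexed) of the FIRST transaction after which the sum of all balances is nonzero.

Answer: ok

Derivation:
After txn 1: dr=404 cr=404 sum_balances=0
After txn 2: dr=458 cr=458 sum_balances=0
After txn 3: dr=130 cr=130 sum_balances=0
After txn 4: dr=406 cr=406 sum_balances=0
After txn 5: dr=394 cr=394 sum_balances=0
After txn 6: dr=237 cr=237 sum_balances=0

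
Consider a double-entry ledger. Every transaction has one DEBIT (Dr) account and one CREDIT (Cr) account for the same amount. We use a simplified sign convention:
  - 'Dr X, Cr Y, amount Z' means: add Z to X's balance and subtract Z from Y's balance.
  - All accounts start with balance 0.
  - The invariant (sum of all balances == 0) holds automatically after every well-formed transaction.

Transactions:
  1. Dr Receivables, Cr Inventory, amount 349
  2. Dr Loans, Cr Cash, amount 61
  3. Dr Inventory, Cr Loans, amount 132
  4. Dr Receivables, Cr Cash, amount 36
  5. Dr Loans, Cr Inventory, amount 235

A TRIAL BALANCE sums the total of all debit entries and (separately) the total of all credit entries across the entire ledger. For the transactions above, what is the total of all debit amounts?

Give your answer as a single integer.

Txn 1: debit+=349
Txn 2: debit+=61
Txn 3: debit+=132
Txn 4: debit+=36
Txn 5: debit+=235
Total debits = 813

Answer: 813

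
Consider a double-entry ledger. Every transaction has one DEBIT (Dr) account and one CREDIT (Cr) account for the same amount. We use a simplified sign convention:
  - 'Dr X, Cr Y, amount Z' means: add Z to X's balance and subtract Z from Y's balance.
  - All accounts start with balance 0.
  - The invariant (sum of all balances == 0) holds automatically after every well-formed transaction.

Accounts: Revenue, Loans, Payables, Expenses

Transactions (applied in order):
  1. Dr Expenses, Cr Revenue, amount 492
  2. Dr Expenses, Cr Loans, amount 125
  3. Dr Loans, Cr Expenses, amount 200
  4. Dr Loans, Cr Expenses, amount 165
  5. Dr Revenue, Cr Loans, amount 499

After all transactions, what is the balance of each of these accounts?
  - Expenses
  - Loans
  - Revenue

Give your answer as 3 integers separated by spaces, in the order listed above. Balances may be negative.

After txn 1 (Dr Expenses, Cr Revenue, amount 492): Expenses=492 Revenue=-492
After txn 2 (Dr Expenses, Cr Loans, amount 125): Expenses=617 Loans=-125 Revenue=-492
After txn 3 (Dr Loans, Cr Expenses, amount 200): Expenses=417 Loans=75 Revenue=-492
After txn 4 (Dr Loans, Cr Expenses, amount 165): Expenses=252 Loans=240 Revenue=-492
After txn 5 (Dr Revenue, Cr Loans, amount 499): Expenses=252 Loans=-259 Revenue=7

Answer: 252 -259 7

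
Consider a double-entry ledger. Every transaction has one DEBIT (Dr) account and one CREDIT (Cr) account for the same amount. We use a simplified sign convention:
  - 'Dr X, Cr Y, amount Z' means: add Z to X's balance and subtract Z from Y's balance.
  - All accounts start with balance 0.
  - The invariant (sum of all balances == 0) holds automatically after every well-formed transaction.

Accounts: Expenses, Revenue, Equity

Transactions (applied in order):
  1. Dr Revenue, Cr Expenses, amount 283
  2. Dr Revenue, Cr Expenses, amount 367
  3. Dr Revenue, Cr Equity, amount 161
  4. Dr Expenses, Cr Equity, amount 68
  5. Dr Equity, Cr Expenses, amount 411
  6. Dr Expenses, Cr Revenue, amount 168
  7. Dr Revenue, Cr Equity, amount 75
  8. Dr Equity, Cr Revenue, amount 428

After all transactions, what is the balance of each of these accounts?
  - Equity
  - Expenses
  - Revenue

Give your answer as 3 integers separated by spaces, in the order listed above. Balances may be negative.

After txn 1 (Dr Revenue, Cr Expenses, amount 283): Expenses=-283 Revenue=283
After txn 2 (Dr Revenue, Cr Expenses, amount 367): Expenses=-650 Revenue=650
After txn 3 (Dr Revenue, Cr Equity, amount 161): Equity=-161 Expenses=-650 Revenue=811
After txn 4 (Dr Expenses, Cr Equity, amount 68): Equity=-229 Expenses=-582 Revenue=811
After txn 5 (Dr Equity, Cr Expenses, amount 411): Equity=182 Expenses=-993 Revenue=811
After txn 6 (Dr Expenses, Cr Revenue, amount 168): Equity=182 Expenses=-825 Revenue=643
After txn 7 (Dr Revenue, Cr Equity, amount 75): Equity=107 Expenses=-825 Revenue=718
After txn 8 (Dr Equity, Cr Revenue, amount 428): Equity=535 Expenses=-825 Revenue=290

Answer: 535 -825 290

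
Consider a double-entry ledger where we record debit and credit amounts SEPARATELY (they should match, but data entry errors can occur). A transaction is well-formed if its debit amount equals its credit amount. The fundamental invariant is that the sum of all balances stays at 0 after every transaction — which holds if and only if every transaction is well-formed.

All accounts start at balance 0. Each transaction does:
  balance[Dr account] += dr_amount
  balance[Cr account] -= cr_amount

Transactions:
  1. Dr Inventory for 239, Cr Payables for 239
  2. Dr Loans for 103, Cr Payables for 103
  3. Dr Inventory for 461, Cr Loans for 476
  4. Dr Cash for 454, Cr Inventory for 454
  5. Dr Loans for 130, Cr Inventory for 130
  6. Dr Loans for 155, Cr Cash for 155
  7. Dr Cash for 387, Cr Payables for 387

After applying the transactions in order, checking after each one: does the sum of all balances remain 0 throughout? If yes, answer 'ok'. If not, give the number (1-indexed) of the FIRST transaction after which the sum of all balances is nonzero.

After txn 1: dr=239 cr=239 sum_balances=0
After txn 2: dr=103 cr=103 sum_balances=0
After txn 3: dr=461 cr=476 sum_balances=-15
After txn 4: dr=454 cr=454 sum_balances=-15
After txn 5: dr=130 cr=130 sum_balances=-15
After txn 6: dr=155 cr=155 sum_balances=-15
After txn 7: dr=387 cr=387 sum_balances=-15

Answer: 3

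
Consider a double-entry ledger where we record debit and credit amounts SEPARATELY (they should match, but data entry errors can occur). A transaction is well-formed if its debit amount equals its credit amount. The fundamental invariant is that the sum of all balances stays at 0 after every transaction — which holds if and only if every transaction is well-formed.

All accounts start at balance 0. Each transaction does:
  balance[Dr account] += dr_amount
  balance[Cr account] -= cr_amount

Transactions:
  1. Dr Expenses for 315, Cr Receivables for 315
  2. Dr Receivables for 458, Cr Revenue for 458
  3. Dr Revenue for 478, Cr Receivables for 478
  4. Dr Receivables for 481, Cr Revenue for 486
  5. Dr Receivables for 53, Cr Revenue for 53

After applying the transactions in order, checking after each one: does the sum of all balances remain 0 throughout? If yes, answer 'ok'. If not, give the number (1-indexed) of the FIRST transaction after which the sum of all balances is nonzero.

After txn 1: dr=315 cr=315 sum_balances=0
After txn 2: dr=458 cr=458 sum_balances=0
After txn 3: dr=478 cr=478 sum_balances=0
After txn 4: dr=481 cr=486 sum_balances=-5
After txn 5: dr=53 cr=53 sum_balances=-5

Answer: 4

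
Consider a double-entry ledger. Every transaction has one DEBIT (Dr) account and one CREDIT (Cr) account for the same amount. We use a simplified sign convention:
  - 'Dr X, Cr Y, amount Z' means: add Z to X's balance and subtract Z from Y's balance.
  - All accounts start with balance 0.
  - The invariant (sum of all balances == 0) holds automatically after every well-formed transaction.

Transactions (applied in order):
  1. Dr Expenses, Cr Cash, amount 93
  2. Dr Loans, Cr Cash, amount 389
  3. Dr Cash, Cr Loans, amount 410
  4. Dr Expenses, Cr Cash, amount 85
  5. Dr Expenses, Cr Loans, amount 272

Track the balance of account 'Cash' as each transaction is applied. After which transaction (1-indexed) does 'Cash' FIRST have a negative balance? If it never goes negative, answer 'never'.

After txn 1: Cash=-93

Answer: 1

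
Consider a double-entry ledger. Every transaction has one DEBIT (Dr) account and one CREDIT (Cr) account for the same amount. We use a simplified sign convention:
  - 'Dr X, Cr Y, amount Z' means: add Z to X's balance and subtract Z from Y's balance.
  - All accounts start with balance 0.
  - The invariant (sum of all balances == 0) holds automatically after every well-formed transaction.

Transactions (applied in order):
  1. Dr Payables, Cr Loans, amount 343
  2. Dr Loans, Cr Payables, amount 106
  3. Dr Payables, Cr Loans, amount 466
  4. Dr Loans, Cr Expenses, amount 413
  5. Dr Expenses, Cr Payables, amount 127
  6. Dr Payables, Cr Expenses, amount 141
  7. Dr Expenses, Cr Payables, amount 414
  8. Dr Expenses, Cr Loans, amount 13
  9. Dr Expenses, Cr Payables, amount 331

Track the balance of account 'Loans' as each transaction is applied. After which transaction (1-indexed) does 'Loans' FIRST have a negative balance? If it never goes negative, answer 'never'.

Answer: 1

Derivation:
After txn 1: Loans=-343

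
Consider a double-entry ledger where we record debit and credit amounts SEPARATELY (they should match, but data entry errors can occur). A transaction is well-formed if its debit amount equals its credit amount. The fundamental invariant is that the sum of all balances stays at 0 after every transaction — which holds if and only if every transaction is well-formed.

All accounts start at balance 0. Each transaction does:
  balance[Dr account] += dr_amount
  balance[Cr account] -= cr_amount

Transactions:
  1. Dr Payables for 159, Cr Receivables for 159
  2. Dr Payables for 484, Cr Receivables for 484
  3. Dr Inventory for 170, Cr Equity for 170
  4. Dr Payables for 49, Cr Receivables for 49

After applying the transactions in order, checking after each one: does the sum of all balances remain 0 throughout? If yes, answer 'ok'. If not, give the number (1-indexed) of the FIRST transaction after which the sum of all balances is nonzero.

After txn 1: dr=159 cr=159 sum_balances=0
After txn 2: dr=484 cr=484 sum_balances=0
After txn 3: dr=170 cr=170 sum_balances=0
After txn 4: dr=49 cr=49 sum_balances=0

Answer: ok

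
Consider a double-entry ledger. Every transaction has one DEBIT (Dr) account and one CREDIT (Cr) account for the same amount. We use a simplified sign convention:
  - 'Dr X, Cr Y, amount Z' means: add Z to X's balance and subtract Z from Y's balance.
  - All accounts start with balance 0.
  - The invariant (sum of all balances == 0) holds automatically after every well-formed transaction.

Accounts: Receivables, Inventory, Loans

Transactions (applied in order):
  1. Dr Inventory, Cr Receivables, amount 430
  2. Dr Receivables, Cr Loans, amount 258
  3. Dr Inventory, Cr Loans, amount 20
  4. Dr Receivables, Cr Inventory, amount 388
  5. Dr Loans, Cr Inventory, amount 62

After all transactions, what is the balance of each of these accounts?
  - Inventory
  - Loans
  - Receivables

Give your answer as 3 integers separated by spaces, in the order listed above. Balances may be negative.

Answer: 0 -216 216

Derivation:
After txn 1 (Dr Inventory, Cr Receivables, amount 430): Inventory=430 Receivables=-430
After txn 2 (Dr Receivables, Cr Loans, amount 258): Inventory=430 Loans=-258 Receivables=-172
After txn 3 (Dr Inventory, Cr Loans, amount 20): Inventory=450 Loans=-278 Receivables=-172
After txn 4 (Dr Receivables, Cr Inventory, amount 388): Inventory=62 Loans=-278 Receivables=216
After txn 5 (Dr Loans, Cr Inventory, amount 62): Inventory=0 Loans=-216 Receivables=216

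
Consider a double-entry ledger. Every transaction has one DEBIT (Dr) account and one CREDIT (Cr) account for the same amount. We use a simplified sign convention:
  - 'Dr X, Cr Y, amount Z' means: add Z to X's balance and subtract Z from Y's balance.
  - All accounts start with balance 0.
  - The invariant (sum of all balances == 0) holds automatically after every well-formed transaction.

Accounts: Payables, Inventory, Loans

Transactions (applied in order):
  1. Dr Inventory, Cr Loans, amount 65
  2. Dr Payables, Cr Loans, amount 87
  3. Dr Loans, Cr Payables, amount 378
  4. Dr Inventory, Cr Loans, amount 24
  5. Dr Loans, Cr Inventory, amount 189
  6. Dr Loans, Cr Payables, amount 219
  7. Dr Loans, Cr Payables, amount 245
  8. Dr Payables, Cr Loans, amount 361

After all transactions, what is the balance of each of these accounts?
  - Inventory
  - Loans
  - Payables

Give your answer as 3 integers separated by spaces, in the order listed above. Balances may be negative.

After txn 1 (Dr Inventory, Cr Loans, amount 65): Inventory=65 Loans=-65
After txn 2 (Dr Payables, Cr Loans, amount 87): Inventory=65 Loans=-152 Payables=87
After txn 3 (Dr Loans, Cr Payables, amount 378): Inventory=65 Loans=226 Payables=-291
After txn 4 (Dr Inventory, Cr Loans, amount 24): Inventory=89 Loans=202 Payables=-291
After txn 5 (Dr Loans, Cr Inventory, amount 189): Inventory=-100 Loans=391 Payables=-291
After txn 6 (Dr Loans, Cr Payables, amount 219): Inventory=-100 Loans=610 Payables=-510
After txn 7 (Dr Loans, Cr Payables, amount 245): Inventory=-100 Loans=855 Payables=-755
After txn 8 (Dr Payables, Cr Loans, amount 361): Inventory=-100 Loans=494 Payables=-394

Answer: -100 494 -394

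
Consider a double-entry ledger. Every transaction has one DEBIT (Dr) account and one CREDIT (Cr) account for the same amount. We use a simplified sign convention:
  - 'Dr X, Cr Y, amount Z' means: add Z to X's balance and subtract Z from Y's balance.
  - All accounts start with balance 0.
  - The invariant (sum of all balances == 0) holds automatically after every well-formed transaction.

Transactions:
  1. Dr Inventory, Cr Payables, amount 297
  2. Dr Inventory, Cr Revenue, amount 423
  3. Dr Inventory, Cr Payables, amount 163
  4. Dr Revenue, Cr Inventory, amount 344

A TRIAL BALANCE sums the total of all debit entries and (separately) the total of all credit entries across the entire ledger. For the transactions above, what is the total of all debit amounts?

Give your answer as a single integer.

Txn 1: debit+=297
Txn 2: debit+=423
Txn 3: debit+=163
Txn 4: debit+=344
Total debits = 1227

Answer: 1227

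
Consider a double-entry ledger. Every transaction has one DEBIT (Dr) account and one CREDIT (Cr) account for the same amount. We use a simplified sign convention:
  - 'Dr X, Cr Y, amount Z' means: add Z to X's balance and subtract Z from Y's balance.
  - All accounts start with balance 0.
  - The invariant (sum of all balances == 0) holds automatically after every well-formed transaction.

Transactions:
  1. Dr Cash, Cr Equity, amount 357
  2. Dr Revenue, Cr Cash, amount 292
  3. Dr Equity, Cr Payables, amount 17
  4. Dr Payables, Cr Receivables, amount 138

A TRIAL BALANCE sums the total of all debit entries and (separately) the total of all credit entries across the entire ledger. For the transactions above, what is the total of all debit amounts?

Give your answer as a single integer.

Txn 1: debit+=357
Txn 2: debit+=292
Txn 3: debit+=17
Txn 4: debit+=138
Total debits = 804

Answer: 804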